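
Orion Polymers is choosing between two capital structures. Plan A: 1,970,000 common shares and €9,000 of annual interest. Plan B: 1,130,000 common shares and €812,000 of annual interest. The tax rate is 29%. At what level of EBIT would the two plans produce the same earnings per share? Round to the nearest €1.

At indifference, (EBIT − 9,000)(1 − t)/1,970,000 = (EBIT − 812,000)(1 − t)/1,130,000.
The (1 − t) factor cancels: (EBIT − 9,000) × 1,130,000 = (EBIT − 812,000) × 1,970,000.
Solving, EBIT = (812,000·1,970,000 − 9,000·1,130,000) / (1,970,000 − 1,130,000) = 1,589,470,000,000 / 840,000 = 1,892,226.19.

€1,892,226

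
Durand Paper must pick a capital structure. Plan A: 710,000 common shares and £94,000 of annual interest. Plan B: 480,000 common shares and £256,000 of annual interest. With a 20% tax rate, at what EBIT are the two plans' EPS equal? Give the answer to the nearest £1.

£594,087

Set EPS_A = EPS_B: (EBIT − £94,000)(1 − 0.20) ÷ 710,000 = (EBIT − £256,000)(1 − 0.20) ÷ 480,000.
Cancelling (1 − t) and cross-multiplying: 480,000·(EBIT − 94,000) = 710,000·(EBIT − 256,000).
Solving, EBIT = (256,000·710,000 − 94,000·480,000) / (710,000 − 480,000) = 136,640,000,000 / 230,000 = 594,086.96.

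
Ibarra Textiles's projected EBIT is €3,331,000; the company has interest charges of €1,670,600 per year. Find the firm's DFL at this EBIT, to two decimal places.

Annual interest charges come to €1,670,600.00.
Degree of financial leverage = EBIT / (EBIT − interest) = €3,331,000 / €1,660,400.00 = 2.0061.

2.01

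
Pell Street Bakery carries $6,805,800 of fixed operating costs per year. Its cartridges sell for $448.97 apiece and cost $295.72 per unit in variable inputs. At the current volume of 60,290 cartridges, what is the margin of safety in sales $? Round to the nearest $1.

$7,129,739

Each unit contributes $448.97 − $295.72 = $153.25. Break-even units = $6,805,800 ÷ $153.25 = 44,409.79; break-even revenue = 44,409.79 × $448.97 = $19,938,662.49.
Current sales = 60,290 × $448.97 = $27,068,401.30.
Margin of safety = $27,068,401.30 − $19,938,662.49 = $7,129,739.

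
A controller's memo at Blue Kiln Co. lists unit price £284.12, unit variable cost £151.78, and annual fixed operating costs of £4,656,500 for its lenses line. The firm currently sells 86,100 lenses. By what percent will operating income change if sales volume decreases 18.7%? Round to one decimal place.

Contribution at this volume is 86,100 × £132.34 = £11,394,474.00.
Operating income = contribution − fixed costs = £11,394,474.00 − £4,656,500 = £6,737,974.00.
DOL = contribution ÷ EBIT = £11,394,474.00 ÷ £6,737,974.00 = 1.6911.
%ΔEBIT = DOL × %ΔSales = 1.6911 × -18.7% = -31.6%.

-31.6%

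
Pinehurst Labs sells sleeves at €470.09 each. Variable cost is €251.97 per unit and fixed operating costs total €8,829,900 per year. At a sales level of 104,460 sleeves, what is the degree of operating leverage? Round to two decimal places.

1.63

Contribution at this volume is 104,460 × €218.12 = €22,784,815.20.
Subtracting fixed costs: EBIT = €22,784,815.20 − €8,829,900 = €13,954,915.20.
DOL = contribution ÷ EBIT = €22,784,815.20 ÷ €13,954,915.20 = 1.6327.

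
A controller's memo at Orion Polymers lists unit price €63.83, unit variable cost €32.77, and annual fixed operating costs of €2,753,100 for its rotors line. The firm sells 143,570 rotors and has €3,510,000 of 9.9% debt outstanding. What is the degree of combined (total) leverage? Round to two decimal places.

3.28

At 143,570 units, contribution = 143,570 × €31.06 = €4,459,284.20.
Subtracting fixed costs: EBIT = €4,459,284.20 − €2,753,100 = €1,706,184.20. Interest = €347,490.00.
DOL = €4,459,284.20 ÷ €1,706,184.20 = 2.6136; DFL = €1,706,184.20 ÷ €1,358,694.20 = 1.2558.
Combined leverage = 2.6136 × 1.2558 = 3.2822.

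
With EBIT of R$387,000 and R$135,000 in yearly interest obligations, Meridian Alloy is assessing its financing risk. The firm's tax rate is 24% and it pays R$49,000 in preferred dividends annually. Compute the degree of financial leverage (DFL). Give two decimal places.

Annual interest charges come to R$135,000.00.
Preferred dividends grossed up pre-tax: R$49,000 / (1 − 0.24) = R$64,473.68.
DFL = EBIT ÷ [EBIT − I − D_p/(1−t)] = R$387,000 ÷ [R$387,000 − R$135,000.00 − R$64,473.68] = R$387,000 ÷ R$187,526.32 = 2.0637.

2.06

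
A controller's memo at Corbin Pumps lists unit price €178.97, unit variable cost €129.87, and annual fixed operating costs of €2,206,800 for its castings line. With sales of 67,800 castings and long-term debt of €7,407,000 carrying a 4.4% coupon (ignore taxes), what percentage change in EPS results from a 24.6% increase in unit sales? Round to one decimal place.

Total contribution margin = 67,800 × €49.10 = €3,328,980.00.
Operating income = contribution − fixed costs = €3,328,980.00 − €2,206,800 = €1,122,180.00.
After interest of €325,908.00, pre-tax earnings = €796,272.00.
DCL = total CM / (EBIT − I) = €3,328,980.00 / €796,272.00 = 4.1807.
%ΔEPS = DCL × %ΔSales = 4.1807 × +24.6% = +102.8%.

+102.8%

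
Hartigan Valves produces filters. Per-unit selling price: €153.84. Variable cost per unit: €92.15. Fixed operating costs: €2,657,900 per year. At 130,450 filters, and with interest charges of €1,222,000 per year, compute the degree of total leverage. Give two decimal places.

Contribution at this volume is 130,450 × €61.69 = €8,047,460.50.
Subtracting fixed costs: EBIT = €8,047,460.50 − €2,657,900 = €5,389,560.50. Interest = €1,222,000.00.
DOL = €8,047,460.50 ÷ €5,389,560.50 = 1.4932; DFL = €5,389,560.50 ÷ €4,167,560.50 = 1.2932.
DCL = DOL × DFL = 1.4932 × 1.2932 = 1.9310.

1.93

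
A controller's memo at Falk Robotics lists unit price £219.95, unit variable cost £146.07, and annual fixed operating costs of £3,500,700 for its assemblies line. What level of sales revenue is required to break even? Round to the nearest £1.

CM per unit = £219.95 − £146.07 = £73.88; CM ratio = £73.88 / £219.95 = 0.3359.
Break-even revenue = fixed costs × price ÷ CM = £3,500,700 × £219.95 ÷ £73.88 = £10,422,022.

£10,422,022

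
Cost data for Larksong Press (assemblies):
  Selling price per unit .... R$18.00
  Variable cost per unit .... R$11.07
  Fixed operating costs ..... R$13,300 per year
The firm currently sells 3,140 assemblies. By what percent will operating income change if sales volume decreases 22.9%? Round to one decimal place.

-58.9%

Total contribution margin = 3,140 × R$6.93 = R$21,760.20.
EBIT = R$21,760.20 − R$13,300 = R$8,460.20.
So DOL = total CM / EBIT = R$21,760.20 / R$8,460.20 = 2.5721.
%ΔEBIT = DOL × %ΔSales = 2.5721 × -22.9% = -58.9%.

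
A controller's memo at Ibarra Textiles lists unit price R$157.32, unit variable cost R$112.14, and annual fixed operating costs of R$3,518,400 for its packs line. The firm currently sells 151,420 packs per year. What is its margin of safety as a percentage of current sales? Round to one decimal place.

Contribution margin per unit = R$157.32 − R$112.14 = R$45.18. Break-even units = R$3,518,400 ÷ R$45.18 = 77,875.17; break-even revenue = 77,875.17 × R$157.32 = R$12,251,321.12.
Actual sales revenue = 151,420 × R$157.32 = R$23,821,394.40.
Margin of safety = (R$23,821,394.40 − R$12,251,321.12) ÷ R$23,821,394.40 = 48.6%.

48.6%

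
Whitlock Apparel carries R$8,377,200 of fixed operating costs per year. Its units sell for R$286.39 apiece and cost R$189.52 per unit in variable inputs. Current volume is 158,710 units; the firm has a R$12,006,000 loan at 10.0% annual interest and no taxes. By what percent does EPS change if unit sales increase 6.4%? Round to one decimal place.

+17.0%

Contribution at this volume is 158,710 × R$96.87 = R$15,374,237.70.
EBIT = R$15,374,237.70 − R$8,377,200 = R$6,997,037.70.
Interest = R$1,200,600.00, so EBIT − I = R$5,796,437.70.
Degree of combined leverage = contribution ÷ (EBIT − I) = R$15,374,237.70 ÷ R$5,796,437.70 = 2.6524.
%ΔEPS = DCL × %ΔSales = 2.6524 × +6.4% = +17.0%.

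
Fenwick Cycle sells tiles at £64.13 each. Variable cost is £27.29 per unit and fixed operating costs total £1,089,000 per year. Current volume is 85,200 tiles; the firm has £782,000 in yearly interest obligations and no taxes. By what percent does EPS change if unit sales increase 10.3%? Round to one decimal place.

At 85,200 units, contribution = 85,200 × £36.84 = £3,138,768.00.
EBIT = £3,138,768.00 − £1,089,000 = £2,049,768.00.
Interest = £782,000.00, so EBIT − I = £1,267,768.00.
Degree of combined leverage = contribution ÷ (EBIT − I) = £3,138,768.00 ÷ £1,267,768.00 = 2.4758.
%ΔEPS = DCL × %ΔSales = 2.4758 × +10.3% = +25.5%.

+25.5%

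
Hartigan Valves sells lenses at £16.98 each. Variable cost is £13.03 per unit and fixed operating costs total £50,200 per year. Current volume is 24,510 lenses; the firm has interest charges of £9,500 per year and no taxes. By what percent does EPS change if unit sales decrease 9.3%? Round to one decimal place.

At 24,510 units, contribution = 24,510 × £3.95 = £96,814.50.
Subtracting fixed costs: EBIT = £96,814.50 − £50,200 = £46,614.50.
Interest = £9,500.00, so EBIT − I = £37,114.50.
Degree of combined leverage = contribution ÷ (EBIT − I) = £96,814.50 ÷ £37,114.50 = 2.6085.
EPS therefore changes by 2.6085 × (-9.3%) = -24.3%.

-24.3%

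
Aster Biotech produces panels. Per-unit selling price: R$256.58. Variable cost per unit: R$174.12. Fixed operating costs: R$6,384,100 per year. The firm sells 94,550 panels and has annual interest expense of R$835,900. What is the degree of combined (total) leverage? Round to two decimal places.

Contribution at this volume is 94,550 × R$82.46 = R$7,796,593.00.
EBIT = R$7,796,593.00 − R$6,384,100 = R$1,412,493.00. Interest = R$835,900.00, so EBIT − I = R$576,593.00.
DCL = contribution ÷ (EBIT − I) = R$7,796,593.00 ÷ R$576,593.00 = 13.5218.

13.52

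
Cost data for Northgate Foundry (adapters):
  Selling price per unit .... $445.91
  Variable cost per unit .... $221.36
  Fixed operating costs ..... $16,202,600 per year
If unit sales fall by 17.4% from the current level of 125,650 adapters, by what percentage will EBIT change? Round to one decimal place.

-40.9%

Total contribution margin = 125,650 × $224.55 = $28,214,707.50.
EBIT = $28,214,707.50 − $16,202,600 = $12,012,107.50.
DOL = contribution ÷ EBIT = $28,214,707.50 ÷ $12,012,107.50 = 2.3489.
Operating income changes by 2.3489 × -17.4% = -40.9%.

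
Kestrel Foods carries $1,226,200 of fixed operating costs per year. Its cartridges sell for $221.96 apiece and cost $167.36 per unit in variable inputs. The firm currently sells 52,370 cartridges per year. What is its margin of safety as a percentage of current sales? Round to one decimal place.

57.1%

Each unit contributes $221.96 − $167.36 = $54.60. Break-even units = $1,226,200 ÷ $54.60 = 22,457.88; break-even revenue = 22,457.88 × $221.96 = $4,984,750.04.
Current sales = 52,370 × $221.96 = $11,624,045.20.
Margin of safety = ($11,624,045.20 − $4,984,750.04) ÷ $11,624,045.20 = 57.1%.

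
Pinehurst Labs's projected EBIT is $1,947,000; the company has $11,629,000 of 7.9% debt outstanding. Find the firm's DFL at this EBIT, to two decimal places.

Annual interest charges come to $918,691.00.
DFL = EBIT ÷ (EBIT − I) = $1,947,000 ÷ ($1,947,000 − $918,691.00) = $1,947,000 ÷ $1,028,309.00 = 1.8934.

1.89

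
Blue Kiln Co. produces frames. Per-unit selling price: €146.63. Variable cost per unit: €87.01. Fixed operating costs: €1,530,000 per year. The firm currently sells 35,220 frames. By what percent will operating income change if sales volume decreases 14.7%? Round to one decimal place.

Contribution at this volume is 35,220 × €59.62 = €2,099,816.40.
EBIT = €2,099,816.40 − €1,530,000 = €569,816.40.
So DOL = total CM / EBIT = €2,099,816.40 / €569,816.40 = 3.6851.
Operating income changes by 3.6851 × -14.7% = -54.2%.

-54.2%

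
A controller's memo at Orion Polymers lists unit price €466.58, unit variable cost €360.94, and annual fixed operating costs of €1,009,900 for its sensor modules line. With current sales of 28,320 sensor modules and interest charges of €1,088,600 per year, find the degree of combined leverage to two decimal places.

Total contribution margin = 28,320 × €105.64 = €2,991,724.80.
EBIT = €2,991,724.80 − €1,009,900 = €1,981,824.80. Interest = €1,088,600.00, so EBIT − I = €893,224.80.
Degree of total leverage = total CM / (EBIT − interest) = €2,991,724.80 / €893,224.80 = 3.3494.

3.35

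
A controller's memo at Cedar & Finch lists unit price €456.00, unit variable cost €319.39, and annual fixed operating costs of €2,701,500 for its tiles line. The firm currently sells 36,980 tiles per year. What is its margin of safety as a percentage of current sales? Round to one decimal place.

46.5%

Each unit contributes €456.00 − €319.39 = €136.61. Break-even units = €2,701,500 ÷ €136.61 = 19,775.27; break-even revenue = 19,775.27 × €456.00 = €9,017,524.34.
Current sales = 36,980 × €456.00 = €16,862,880.00.
Margin of safety = (€16,862,880.00 − €9,017,524.34) ÷ €16,862,880.00 = 46.5%.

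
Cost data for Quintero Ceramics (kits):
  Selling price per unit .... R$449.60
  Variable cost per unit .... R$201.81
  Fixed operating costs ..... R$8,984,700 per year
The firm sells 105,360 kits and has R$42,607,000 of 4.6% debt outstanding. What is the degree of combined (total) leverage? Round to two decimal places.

1.72

At 105,360 units, contribution = 105,360 × R$247.79 = R$26,107,154.40.
Operating income = contribution − fixed costs = R$26,107,154.40 − R$8,984,700 = R$17,122,454.40. Interest = R$1,959,922.00.
DOL = R$26,107,154.40 ÷ R$17,122,454.40 = 1.5247; DFL = R$17,122,454.40 ÷ R$15,162,532.40 = 1.1293.
DCL = DOL × DFL = 1.5247 × 1.1293 = 1.7218.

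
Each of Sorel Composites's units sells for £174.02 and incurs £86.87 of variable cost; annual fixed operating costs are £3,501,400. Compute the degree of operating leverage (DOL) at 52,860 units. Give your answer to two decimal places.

4.17

At 52,860 units, contribution = 52,860 × £87.15 = £4,606,749.00.
EBIT = £4,606,749.00 − £3,501,400 = £1,105,349.00.
Degree of operating leverage = £4,606,749.00 / £1,105,349.00 = 4.1677.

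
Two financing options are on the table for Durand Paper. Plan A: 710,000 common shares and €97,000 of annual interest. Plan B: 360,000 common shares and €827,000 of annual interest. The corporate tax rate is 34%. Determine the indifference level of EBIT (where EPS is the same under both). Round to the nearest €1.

€1,577,857

At indifference, (EBIT − 97,000)(1 − t)/710,000 = (EBIT − 827,000)(1 − t)/360,000.
Cancelling (1 − t) and cross-multiplying: 360,000·(EBIT − 97,000) = 710,000·(EBIT − 827,000).
Solving, EBIT = (827,000·710,000 − 97,000·360,000) / (710,000 − 360,000) = 552,250,000,000 / 350,000 = 1,577,857.14.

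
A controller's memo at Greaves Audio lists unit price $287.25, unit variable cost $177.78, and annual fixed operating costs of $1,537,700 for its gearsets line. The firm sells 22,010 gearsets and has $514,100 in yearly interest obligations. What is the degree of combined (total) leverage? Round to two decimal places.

6.74

Contribution at this volume is 22,010 × $109.47 = $2,409,434.70.
Subtracting fixed costs: EBIT = $2,409,434.70 − $1,537,700 = $871,734.70. Interest = $514,100.00, so EBIT − I = $357,634.70.
Degree of total leverage = total CM / (EBIT − interest) = $2,409,434.70 / $357,634.70 = 6.7371.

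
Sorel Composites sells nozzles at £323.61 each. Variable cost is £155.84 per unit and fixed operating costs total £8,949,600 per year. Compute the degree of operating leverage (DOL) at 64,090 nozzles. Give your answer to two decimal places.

5.96

Total contribution margin = 64,090 × £167.77 = £10,752,379.30.
Operating income = contribution − fixed costs = £10,752,379.30 − £8,949,600 = £1,802,779.30.
So DOL = total CM / EBIT = £10,752,379.30 / £1,802,779.30 = 5.9643.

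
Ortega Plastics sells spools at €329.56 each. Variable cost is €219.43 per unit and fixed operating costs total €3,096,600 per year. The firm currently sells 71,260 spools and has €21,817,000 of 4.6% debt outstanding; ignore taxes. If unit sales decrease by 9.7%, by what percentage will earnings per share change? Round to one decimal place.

-20.3%

At 71,260 units, contribution = 71,260 × €110.13 = €7,847,863.80.
Subtracting fixed costs: EBIT = €7,847,863.80 − €3,096,600 = €4,751,263.80.
Interest = €1,003,582.00, so EBIT − I = €3,747,681.80.
Degree of combined leverage = contribution ÷ (EBIT − I) = €7,847,863.80 ÷ €3,747,681.80 = 2.0941.
EPS therefore changes by 2.0941 × (-9.7%) = -20.3%.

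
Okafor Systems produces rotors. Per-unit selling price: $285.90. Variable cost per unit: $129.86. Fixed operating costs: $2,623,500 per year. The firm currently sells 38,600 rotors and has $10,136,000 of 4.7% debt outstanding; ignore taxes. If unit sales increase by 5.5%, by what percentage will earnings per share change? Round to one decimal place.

Total contribution margin = 38,600 × $156.04 = $6,023,144.00.
Subtracting fixed costs: EBIT = $6,023,144.00 − $2,623,500 = $3,399,644.00.
After interest of $476,392.00, pre-tax earnings = $2,923,252.00.
DCL = total CM / (EBIT − I) = $6,023,144.00 / $2,923,252.00 = 2.0604.
%ΔEPS = DCL × %ΔSales = 2.0604 × +5.5% = +11.3%.

+11.3%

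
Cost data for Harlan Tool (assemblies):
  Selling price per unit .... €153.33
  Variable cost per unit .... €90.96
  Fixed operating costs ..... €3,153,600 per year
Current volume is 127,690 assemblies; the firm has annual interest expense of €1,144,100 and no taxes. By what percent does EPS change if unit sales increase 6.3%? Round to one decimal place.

Contribution at this volume is 127,690 × €62.37 = €7,964,025.30.
Operating income = contribution − fixed costs = €7,964,025.30 − €3,153,600 = €4,810,425.30.
Interest = €1,144,100.00, so EBIT − I = €3,666,325.30.
DCL = total CM / (EBIT − I) = €7,964,025.30 / €3,666,325.30 = 2.1722.
EPS therefore changes by 2.1722 × (+6.3%) = +13.7%.

+13.7%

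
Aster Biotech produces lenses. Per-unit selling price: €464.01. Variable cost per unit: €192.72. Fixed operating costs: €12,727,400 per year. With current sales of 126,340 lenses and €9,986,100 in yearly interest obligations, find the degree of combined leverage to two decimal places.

Contribution at this volume is 126,340 × €271.29 = €34,274,778.60.
EBIT = €34,274,778.60 − €12,727,400 = €21,547,378.60. Interest = €9,986,100.00.
DOL = €34,274,778.60 ÷ €21,547,378.60 = 1.5907; DFL = €21,547,378.60 ÷ €11,561,278.60 = 1.8638.
Combined leverage = 1.5907 × 1.8638 = 2.9647.

2.96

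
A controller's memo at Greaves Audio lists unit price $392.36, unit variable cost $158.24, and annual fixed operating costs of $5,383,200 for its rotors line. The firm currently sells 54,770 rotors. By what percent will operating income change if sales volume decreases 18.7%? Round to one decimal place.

-32.2%

At 54,770 units, contribution = 54,770 × $234.12 = $12,822,752.40.
Subtracting fixed costs: EBIT = $12,822,752.40 − $5,383,200 = $7,439,552.40.
DOL = contribution ÷ EBIT = $12,822,752.40 ÷ $7,439,552.40 = 1.7236.
So EBIT moves 1.7236 × (-18.7%) = -32.2%.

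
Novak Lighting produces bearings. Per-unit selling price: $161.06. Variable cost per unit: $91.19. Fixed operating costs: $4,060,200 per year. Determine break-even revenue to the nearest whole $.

$9,359,322

Contribution margin per unit = $161.06 − $91.19 = $69.87, a CM ratio of $69.87 ÷ $161.06 = 0.4338.
Break-even revenue = fixed costs × price ÷ CM = $4,060,200 × $161.06 ÷ $69.87 = $9,359,322.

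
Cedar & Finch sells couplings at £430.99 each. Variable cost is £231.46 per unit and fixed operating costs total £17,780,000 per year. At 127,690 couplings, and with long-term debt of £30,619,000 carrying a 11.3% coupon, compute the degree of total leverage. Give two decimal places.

Contribution at this volume is 127,690 × £199.53 = £25,477,985.70.
Operating income = contribution − fixed costs = £25,477,985.70 − £17,780,000 = £7,697,985.70. Interest = £3,459,947.00.
DOL = £25,477,985.70 ÷ £7,697,985.70 = 3.3097; DFL = £7,697,985.70 ÷ £4,238,038.70 = 1.8164.
DCL = DOL × DFL = 3.3097 × 1.8164 = 6.0117.

6.01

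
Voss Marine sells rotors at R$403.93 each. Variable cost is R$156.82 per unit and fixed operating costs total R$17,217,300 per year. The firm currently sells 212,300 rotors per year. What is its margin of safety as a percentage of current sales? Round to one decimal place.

67.2%

Unit CM = price − variable cost = R$403.93 − R$156.82 = R$247.11. Break-even units = R$17,217,300 ÷ R$247.11 = 69,674.64; break-even revenue = 69,674.64 × R$403.93 = R$28,143,676.86.
Actual sales revenue = 212,300 × R$403.93 = R$85,754,339.00.
Margin of safety = (R$85,754,339.00 − R$28,143,676.86) ÷ R$85,754,339.00 = 67.2%.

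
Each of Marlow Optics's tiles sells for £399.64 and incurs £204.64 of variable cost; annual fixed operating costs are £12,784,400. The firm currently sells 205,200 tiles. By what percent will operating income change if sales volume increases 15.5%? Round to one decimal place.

+22.8%

At 205,200 units, contribution = 205,200 × £195.00 = £40,014,000.00.
Operating income = contribution − fixed costs = £40,014,000.00 − £12,784,400 = £27,229,600.00.
So DOL = total CM / EBIT = £40,014,000.00 / £27,229,600.00 = 1.4695.
Operating income changes by 1.4695 × +15.5% = +22.8%.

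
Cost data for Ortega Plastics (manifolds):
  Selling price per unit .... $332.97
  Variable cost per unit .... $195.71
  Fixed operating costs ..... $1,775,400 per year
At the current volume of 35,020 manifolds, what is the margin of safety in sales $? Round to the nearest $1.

Contribution margin per unit = $332.97 − $195.71 = $137.26. Break-even units = $1,775,400 ÷ $137.26 = 12,934.58; break-even revenue = 12,934.58 × $332.97 = $4,306,826.01.
Actual sales revenue = 35,020 × $332.97 = $11,660,609.40.
Margin of safety = $11,660,609.40 − $4,306,826.01 = $7,353,783.

$7,353,783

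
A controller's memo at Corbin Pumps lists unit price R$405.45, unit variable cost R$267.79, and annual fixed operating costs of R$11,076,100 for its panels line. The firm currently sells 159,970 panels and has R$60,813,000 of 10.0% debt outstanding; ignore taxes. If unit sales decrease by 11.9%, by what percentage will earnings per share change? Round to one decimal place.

-53.9%

Total contribution margin = 159,970 × R$137.66 = R$22,021,470.20.
EBIT = R$22,021,470.20 − R$11,076,100 = R$10,945,370.20.
After interest of R$6,081,300.00, pre-tax earnings = R$4,864,070.20.
Degree of combined leverage = contribution ÷ (EBIT − I) = R$22,021,470.20 ÷ R$4,864,070.20 = 4.5274.
%ΔEPS = DCL × %ΔSales = 4.5274 × -11.9% = -53.9%.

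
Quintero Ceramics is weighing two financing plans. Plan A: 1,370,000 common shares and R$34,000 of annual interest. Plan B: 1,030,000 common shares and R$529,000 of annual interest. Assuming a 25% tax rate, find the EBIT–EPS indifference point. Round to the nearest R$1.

Set EPS_A = EPS_B: (EBIT − R$34,000)(1 − 0.25) ÷ 1,370,000 = (EBIT − R$529,000)(1 − 0.25) ÷ 1,030,000.
The (1 − t) factor cancels: (EBIT − 34,000) × 1,030,000 = (EBIT − 529,000) × 1,370,000.
EBIT × (1,370,000 − 1,030,000) = 529,000 × 1,370,000 − 34,000 × 1,030,000 = 689,710,000,000, so EBIT = 689,710,000,000 ÷ 340,000 = 2,028,558.82.

R$2,028,559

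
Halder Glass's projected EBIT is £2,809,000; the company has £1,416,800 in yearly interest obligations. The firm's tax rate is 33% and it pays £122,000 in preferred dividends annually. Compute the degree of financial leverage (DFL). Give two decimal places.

2.32

Annual interest charges come to £1,416,800.00.
Pre-tax preferred-dividend burden = £122,000 ÷ (1 − 0.33) = £182,089.55.
DFL = EBIT ÷ [EBIT − I − D_p/(1−t)] = £2,809,000 ÷ [£2,809,000 − £1,416,800.00 − £182,089.55] = £2,809,000 ÷ £1,210,110.45 = 2.3213.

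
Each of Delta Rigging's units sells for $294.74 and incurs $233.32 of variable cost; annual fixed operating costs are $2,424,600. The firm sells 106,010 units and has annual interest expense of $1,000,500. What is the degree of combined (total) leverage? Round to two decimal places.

Total contribution margin = 106,010 × $61.42 = $6,511,134.20.
Operating income = contribution − fixed costs = $6,511,134.20 − $2,424,600 = $4,086,534.20. Interest = $1,000,500.00.
DOL = $6,511,134.20 ÷ $4,086,534.20 = 1.5933; DFL = $4,086,534.20 ÷ $3,086,034.20 = 1.3242.
DCL = DOL × DFL = 1.5933 × 1.3242 = 2.1098.

2.11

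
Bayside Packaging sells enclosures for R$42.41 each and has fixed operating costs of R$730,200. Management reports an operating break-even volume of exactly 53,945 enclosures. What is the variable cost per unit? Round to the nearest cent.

R$28.87

At break-even, FC = Q × (P − VC), so P − VC = R$730,200 ÷ 53,945 = R$13.5360.
Variable cost per unit = R$42.41 − R$13.5360 = R$28.87.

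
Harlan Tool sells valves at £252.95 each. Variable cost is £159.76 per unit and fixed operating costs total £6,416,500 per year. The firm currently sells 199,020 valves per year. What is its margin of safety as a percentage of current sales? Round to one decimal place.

Each unit contributes £252.95 − £159.76 = £93.19. Break-even units = £6,416,500 ÷ £93.19 = 68,853.95; break-even revenue = 68,853.95 × £252.95 = £17,416,607.74.
Current sales = 199,020 × £252.95 = £50,342,109.00.
Margin of safety = (£50,342,109.00 − £17,416,607.74) ÷ £50,342,109.00 = 65.4%.

65.4%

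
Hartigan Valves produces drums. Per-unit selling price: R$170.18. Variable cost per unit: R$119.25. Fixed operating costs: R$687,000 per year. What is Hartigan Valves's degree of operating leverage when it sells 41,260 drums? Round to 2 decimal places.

1.49

Total contribution margin = 41,260 × R$50.93 = R$2,101,371.80.
EBIT = R$2,101,371.80 − R$687,000 = R$1,414,371.80.
Degree of operating leverage = R$2,101,371.80 / R$1,414,371.80 = 1.4857.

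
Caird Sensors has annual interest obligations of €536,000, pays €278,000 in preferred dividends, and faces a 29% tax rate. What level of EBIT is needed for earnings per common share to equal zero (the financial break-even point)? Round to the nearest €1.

€927,549

Grossing the preferred dividend up to pre-tax terms: €278,000 / (1 − 0.29) = €391,549.30.
EPS = 0 when EBIT covers interest plus the pre-tax preferred burden: €536,000 + €391,549.30 = €927,549.30.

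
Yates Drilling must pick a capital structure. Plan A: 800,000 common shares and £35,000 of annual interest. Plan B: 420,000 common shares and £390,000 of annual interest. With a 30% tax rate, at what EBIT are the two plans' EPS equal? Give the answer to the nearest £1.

£782,368

At indifference, (EBIT − 35,000)(1 − t)/800,000 = (EBIT − 390,000)(1 − t)/420,000.
The (1 − t) factor cancels: (EBIT − 35,000) × 420,000 = (EBIT − 390,000) × 800,000.
EBIT × (800,000 − 420,000) = 390,000 × 800,000 − 35,000 × 420,000 = 297,300,000,000, so EBIT = 297,300,000,000 ÷ 380,000 = 782,368.42.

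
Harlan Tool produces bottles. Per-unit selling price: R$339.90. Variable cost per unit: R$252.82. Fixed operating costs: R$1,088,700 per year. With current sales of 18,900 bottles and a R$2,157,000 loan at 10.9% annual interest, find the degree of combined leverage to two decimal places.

At 18,900 units, contribution = 18,900 × R$87.08 = R$1,645,812.00.
EBIT = R$1,645,812.00 − R$1,088,700 = R$557,112.00. Interest = R$235,113.00.
DOL = R$1,645,812.00 ÷ R$557,112.00 = 2.9542; DFL = R$557,112.00 ÷ R$321,999.00 = 1.7302.
Combined leverage = 2.9542 × 1.7302 = 5.1114.

5.11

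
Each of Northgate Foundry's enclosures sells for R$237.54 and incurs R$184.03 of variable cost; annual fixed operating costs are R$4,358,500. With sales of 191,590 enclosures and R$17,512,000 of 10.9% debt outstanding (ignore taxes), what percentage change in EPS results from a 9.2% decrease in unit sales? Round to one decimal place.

-23.7%

At 191,590 units, contribution = 191,590 × R$53.51 = R$10,251,980.90.
EBIT = R$10,251,980.90 − R$4,358,500 = R$5,893,480.90.
Interest = R$1,908,808.00, so EBIT − I = R$3,984,672.90.
DCL = total CM / (EBIT − I) = R$10,251,980.90 / R$3,984,672.90 = 2.5729.
EPS therefore changes by 2.5729 × (-9.2%) = -23.7%.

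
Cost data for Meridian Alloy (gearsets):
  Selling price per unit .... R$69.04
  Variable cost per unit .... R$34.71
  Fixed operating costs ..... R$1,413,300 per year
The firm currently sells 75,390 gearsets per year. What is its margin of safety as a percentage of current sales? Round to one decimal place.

45.4%

Unit CM = price − variable cost = R$69.04 − R$34.71 = R$34.33. Break-even units = R$1,413,300 ÷ R$34.33 = 41,168.07; break-even revenue = 41,168.07 × R$69.04 = R$2,842,243.87.
Current sales = 75,390 × R$69.04 = R$5,204,925.60.
Margin of safety = (R$5,204,925.60 − R$2,842,243.87) ÷ R$5,204,925.60 = 45.4%.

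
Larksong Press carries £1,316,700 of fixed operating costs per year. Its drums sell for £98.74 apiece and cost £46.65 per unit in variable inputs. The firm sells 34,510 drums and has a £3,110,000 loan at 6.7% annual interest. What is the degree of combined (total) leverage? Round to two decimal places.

6.60

At 34,510 units, contribution = 34,510 × £52.09 = £1,797,625.90.
Subtracting fixed costs: EBIT = £1,797,625.90 − £1,316,700 = £480,925.90. Interest = £208,370.00.
DOL = £1,797,625.90 ÷ £480,925.90 = 3.7378; DFL = £480,925.90 ÷ £272,555.90 = 1.7645.
DCL = DOL × DFL = 3.7378 × 1.7645 = 6.5953.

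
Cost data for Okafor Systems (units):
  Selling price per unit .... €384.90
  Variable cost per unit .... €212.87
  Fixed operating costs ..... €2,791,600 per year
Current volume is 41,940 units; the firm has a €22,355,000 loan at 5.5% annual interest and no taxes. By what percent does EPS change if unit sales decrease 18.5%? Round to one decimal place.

-41.8%

At 41,940 units, contribution = 41,940 × €172.03 = €7,214,938.20.
Subtracting fixed costs: EBIT = €7,214,938.20 − €2,791,600 = €4,423,338.20.
Interest = €1,229,525.00, so EBIT − I = €3,193,813.20.
Degree of combined leverage = contribution ÷ (EBIT − I) = €7,214,938.20 ÷ €3,193,813.20 = 2.2590.
EPS therefore changes by 2.2590 × (-18.5%) = -41.8%.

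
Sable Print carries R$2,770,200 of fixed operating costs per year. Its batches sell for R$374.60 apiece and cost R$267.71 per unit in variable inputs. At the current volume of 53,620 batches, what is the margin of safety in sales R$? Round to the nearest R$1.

R$10,377,783

Contribution margin per unit = R$374.60 − R$267.71 = R$106.89. Break-even units = R$2,770,200 ÷ R$106.89 = 25,916.36; break-even revenue = 25,916.36 × R$374.60 = R$9,708,269.44.
Current sales = 53,620 × R$374.60 = R$20,086,052.00.
Margin of safety = R$20,086,052.00 − R$9,708,269.44 = R$10,377,783.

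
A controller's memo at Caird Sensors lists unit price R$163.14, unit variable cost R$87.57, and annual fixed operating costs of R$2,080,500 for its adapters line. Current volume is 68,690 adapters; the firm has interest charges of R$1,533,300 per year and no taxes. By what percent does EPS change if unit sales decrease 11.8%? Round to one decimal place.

-38.8%

At 68,690 units, contribution = 68,690 × R$75.57 = R$5,190,903.30.
EBIT = R$5,190,903.30 − R$2,080,500 = R$3,110,403.30.
After interest of R$1,533,300.00, pre-tax earnings = R$1,577,103.30.
Degree of combined leverage = contribution ÷ (EBIT − I) = R$5,190,903.30 ÷ R$1,577,103.30 = 3.2914.
%ΔEPS = DCL × %ΔSales = 3.2914 × -11.8% = -38.8%.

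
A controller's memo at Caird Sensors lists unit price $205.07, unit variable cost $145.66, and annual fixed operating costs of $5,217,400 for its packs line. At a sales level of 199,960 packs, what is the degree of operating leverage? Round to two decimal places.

At 199,960 units, contribution = 199,960 × $59.41 = $11,879,623.60.
Operating income = contribution − fixed costs = $11,879,623.60 − $5,217,400 = $6,662,223.60.
So DOL = total CM / EBIT = $11,879,623.60 / $6,662,223.60 = 1.7831.

1.78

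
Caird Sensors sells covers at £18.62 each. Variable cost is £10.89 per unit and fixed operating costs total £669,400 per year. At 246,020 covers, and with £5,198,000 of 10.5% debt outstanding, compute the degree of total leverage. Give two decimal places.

2.77

Contribution at this volume is 246,020 × £7.73 = £1,901,734.60.
Subtracting fixed costs: EBIT = £1,901,734.60 − £669,400 = £1,232,334.60. Interest = £545,790.00, so EBIT − I = £686,544.60.
Degree of total leverage = total CM / (EBIT − interest) = £1,901,734.60 / £686,544.60 = 2.7700.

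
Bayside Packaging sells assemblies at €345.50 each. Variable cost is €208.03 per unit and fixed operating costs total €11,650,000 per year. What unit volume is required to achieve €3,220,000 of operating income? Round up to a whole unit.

Unit CM = price − variable cost = €345.50 − €208.03 = €137.47.
Required volume = (fixed costs + target profit) ÷ CM = (€11,650,000 + €3,220,000) ÷ €137.47 = 108,169.06, so 108,170 assemblies.

108,170 assemblies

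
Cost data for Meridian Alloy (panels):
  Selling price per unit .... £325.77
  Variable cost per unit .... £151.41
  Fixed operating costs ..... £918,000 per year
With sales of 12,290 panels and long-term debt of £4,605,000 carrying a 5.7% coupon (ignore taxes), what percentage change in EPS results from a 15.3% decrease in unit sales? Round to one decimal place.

-34.1%

Total contribution margin = 12,290 × £174.36 = £2,142,884.40.
Subtracting fixed costs: EBIT = £2,142,884.40 − £918,000 = £1,224,884.40.
Interest = £262,485.00, so EBIT − I = £962,399.40.
Degree of combined leverage = contribution ÷ (EBIT − I) = £2,142,884.40 ÷ £962,399.40 = 2.2266.
EPS therefore changes by 2.2266 × (-15.3%) = -34.1%.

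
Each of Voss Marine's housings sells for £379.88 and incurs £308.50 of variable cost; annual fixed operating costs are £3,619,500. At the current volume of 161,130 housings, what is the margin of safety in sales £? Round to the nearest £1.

Each unit contributes £379.88 − £308.50 = £71.38. Break-even units = £3,619,500 ÷ £71.38 = 50,707.48; break-even revenue = 50,707.48 × £379.88 = £19,262,757.92.
Actual sales revenue = 161,130 × £379.88 = £61,210,064.40.
Margin of safety = £61,210,064.40 − £19,262,757.92 = £41,947,306.

£41,947,306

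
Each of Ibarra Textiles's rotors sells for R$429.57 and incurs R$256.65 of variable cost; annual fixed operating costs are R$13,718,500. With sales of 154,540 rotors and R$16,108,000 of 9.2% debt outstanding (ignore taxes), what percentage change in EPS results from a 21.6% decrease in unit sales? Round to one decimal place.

-50.1%

Total contribution margin = 154,540 × R$172.92 = R$26,723,056.80.
EBIT = R$26,723,056.80 − R$13,718,500 = R$13,004,556.80.
Interest = R$1,481,936.00, so EBIT − I = R$11,522,620.80.
Degree of combined leverage = contribution ÷ (EBIT − I) = R$26,723,056.80 ÷ R$11,522,620.80 = 2.3192.
EPS therefore changes by 2.3192 × (-21.6%) = -50.1%.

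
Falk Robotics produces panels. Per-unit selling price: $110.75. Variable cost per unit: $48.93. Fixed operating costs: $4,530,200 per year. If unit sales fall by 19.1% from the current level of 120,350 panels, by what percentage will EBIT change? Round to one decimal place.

-48.8%

Contribution at this volume is 120,350 × $61.82 = $7,440,037.00.
Subtracting fixed costs: EBIT = $7,440,037.00 − $4,530,200 = $2,909,837.00.
Degree of operating leverage = $7,440,037.00 / $2,909,837.00 = 2.5569.
So EBIT moves 2.5569 × (-19.1%) = -48.8%.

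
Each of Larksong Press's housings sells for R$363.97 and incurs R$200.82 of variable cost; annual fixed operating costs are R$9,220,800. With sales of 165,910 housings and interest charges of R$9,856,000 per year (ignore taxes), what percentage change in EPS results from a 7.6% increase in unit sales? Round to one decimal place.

+25.7%

Contribution at this volume is 165,910 × R$163.15 = R$27,068,216.50.
Operating income = contribution − fixed costs = R$27,068,216.50 − R$9,220,800 = R$17,847,416.50.
Interest = R$9,856,000.00, so EBIT − I = R$7,991,416.50.
DCL = total CM / (EBIT − I) = R$27,068,216.50 / R$7,991,416.50 = 3.3872.
EPS therefore changes by 3.3872 × (+7.6%) = +25.7%.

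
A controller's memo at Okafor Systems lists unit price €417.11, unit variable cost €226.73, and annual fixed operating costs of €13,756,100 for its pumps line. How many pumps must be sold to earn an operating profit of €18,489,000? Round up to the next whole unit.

169,373 pumps

Unit CM = price − variable cost = €417.11 − €226.73 = €190.38.
Units = (FC + target) / CM = (€13,756,100 + €18,489,000) / €190.38 = 169,372.31, so 169,373 pumps.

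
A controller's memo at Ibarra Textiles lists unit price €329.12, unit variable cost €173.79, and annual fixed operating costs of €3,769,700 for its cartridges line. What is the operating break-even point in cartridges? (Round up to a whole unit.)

24,269 cartridges

Unit CM = price − variable cost = €329.12 − €173.79 = €155.33.
Units to break even: €3,769,700 ÷ €155.33 = 24,268.98, rounded up to 24,269.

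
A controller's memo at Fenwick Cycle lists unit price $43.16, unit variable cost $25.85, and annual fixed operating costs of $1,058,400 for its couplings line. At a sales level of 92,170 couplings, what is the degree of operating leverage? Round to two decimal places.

2.97

At 92,170 units, contribution = 92,170 × $17.31 = $1,595,462.70.
Subtracting fixed costs: EBIT = $1,595,462.70 − $1,058,400 = $537,062.70.
Degree of operating leverage = $1,595,462.70 / $537,062.70 = 2.9707.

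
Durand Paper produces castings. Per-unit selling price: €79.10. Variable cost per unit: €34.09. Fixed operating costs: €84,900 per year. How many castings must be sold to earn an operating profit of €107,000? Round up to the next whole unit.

4,264 castings

Unit CM = price − variable cost = €79.10 − €34.09 = €45.01.
Units = (FC + target) / CM = (€84,900 + €107,000) / €45.01 = 4,263.50, so 4,264 castings.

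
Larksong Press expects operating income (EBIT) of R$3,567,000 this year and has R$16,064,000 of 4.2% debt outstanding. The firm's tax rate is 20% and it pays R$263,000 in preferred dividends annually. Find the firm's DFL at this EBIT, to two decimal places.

1.39

Annual interest charges come to R$674,688.00.
Preferred dividends grossed up pre-tax: R$263,000 / (1 − 0.20) = R$328,750.00.
DFL = EBIT ÷ [EBIT − I − D_p/(1−t)] = R$3,567,000 ÷ [R$3,567,000 − R$674,688.00 − R$328,750.00] = R$3,567,000 ÷ R$2,563,562.00 = 1.3914.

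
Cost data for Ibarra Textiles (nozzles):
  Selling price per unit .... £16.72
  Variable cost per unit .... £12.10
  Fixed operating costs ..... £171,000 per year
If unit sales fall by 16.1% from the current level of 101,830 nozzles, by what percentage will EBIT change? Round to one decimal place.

Contribution at this volume is 101,830 × £4.62 = £470,454.60.
Operating income = contribution − fixed costs = £470,454.60 − £171,000 = £299,454.60.
So DOL = total CM / EBIT = £470,454.60 / £299,454.60 = 1.5710.
%ΔEBIT = DOL × %ΔSales = 1.5710 × -16.1% = -25.3%.

-25.3%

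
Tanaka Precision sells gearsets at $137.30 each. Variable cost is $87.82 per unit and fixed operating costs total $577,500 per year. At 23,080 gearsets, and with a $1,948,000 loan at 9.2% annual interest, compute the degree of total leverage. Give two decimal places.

2.96

Total contribution margin = 23,080 × $49.48 = $1,141,998.40.
EBIT = $1,141,998.40 − $577,500 = $564,498.40. Interest = $179,216.00, so EBIT − I = $385,282.40.
DCL = contribution ÷ (EBIT − I) = $1,141,998.40 ÷ $385,282.40 = 2.9641.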